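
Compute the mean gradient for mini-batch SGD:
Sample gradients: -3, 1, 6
Average gradient = 1.333

Average = (1/3)(-3 + 1 + 6) = 4/3 = 1.333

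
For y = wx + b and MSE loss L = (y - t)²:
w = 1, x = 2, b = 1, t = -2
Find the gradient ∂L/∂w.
∂L/∂w = 20

y = wx + b = (1)(2) + 1 = 3
∂L/∂y = 2(y - t) = 2(3 - -2) = 10
∂y/∂w = x = 2
∂L/∂w = ∂L/∂y · ∂y/∂w = 10 × 2 = 20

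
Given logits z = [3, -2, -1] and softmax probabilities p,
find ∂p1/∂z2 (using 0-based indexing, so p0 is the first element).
∂p1/∂z2 = -0.0001175

p = softmax(z) = [0.9756, 0.006573, 0.01787]
p1 = 0.006573, p2 = 0.01787

∂p1/∂z2 = -p1 × p2 = -0.006573 × 0.01787 = -0.0001175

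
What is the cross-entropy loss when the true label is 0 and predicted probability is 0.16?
L = 0.1744

L = -0·log(0.16) - 1·log(0.84) = -log(0.84) = 0.1744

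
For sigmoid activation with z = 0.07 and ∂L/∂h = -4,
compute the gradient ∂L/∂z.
∂L/∂z = -0.9988

σ(0.07) = 0.5175
σ'(0.07) = σ(0.07)(1 - σ(0.07)) = 0.5175 × 0.4825 = 0.2497
∂L/∂z = ∂L/∂h · σ'(z) = -4 × 0.2497 = -0.9988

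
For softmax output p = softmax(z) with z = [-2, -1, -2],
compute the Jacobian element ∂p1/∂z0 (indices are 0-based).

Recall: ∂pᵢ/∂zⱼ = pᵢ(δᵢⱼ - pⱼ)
∂p1/∂z0 = -0.1221

p = softmax(z) = [0.2119, 0.5761, 0.2119]
p1 = 0.5761, p0 = 0.2119

∂p1/∂z0 = -p1 × p0 = -0.5761 × 0.2119 = -0.1221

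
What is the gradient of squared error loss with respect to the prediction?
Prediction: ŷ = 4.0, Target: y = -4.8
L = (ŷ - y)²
∂L/∂ŷ = 17.6

∂L/∂ŷ = 2(ŷ - y) = 2(4.0 - -4.8) = 2(8.8) = 17.6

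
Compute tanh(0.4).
0.3799

tanh(0.4) = (e^(0.4) - e^(-0.4))/(e^(0.4) + e^(-0.4)) = 0.3799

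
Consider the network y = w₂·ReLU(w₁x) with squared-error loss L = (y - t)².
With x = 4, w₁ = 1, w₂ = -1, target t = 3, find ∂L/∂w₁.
∂L/∂w₁ = 56

Forward pass:
z = w₁x = 1×4 = 4
h = ReLU(4) = 4
y = w₂h = -1×4 = -4

Backward pass:
∂L/∂y = 2(y - t) = 2(-4 - 3) = -14
∂y/∂h = w₂ = -1
∂h/∂z = 1 (ReLU derivative)
∂z/∂w₁ = x = 4

∂L/∂w₁ = -14 × -1 × 1 × 4 = 56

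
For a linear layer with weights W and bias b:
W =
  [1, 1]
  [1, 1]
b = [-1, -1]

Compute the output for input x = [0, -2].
y = [-3, -3]

Wx = [1×0 + 1×-2, 1×0 + 1×-2]
   = [-2, -2]
y = Wx + b = [-2 + -1, -2 + -1] = [-3, -3]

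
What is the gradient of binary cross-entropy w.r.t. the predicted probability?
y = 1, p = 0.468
∂L/∂p = -2.137

∂L/∂p = -y/p + (1-y)/(1-p) = -1/0.468 + 0 = -2.137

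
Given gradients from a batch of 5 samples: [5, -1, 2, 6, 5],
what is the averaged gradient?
Average gradient = 3.4

Average = (1/5)(5 + -1 + 2 + 6 + 5) = 17/5 = 3.4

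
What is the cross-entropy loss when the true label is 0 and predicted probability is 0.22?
L = 0.2485

L = -0·log(0.22) - 1·log(0.78) = -log(0.78) = 0.2485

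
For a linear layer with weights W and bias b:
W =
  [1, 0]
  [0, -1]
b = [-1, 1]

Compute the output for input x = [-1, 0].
y = [-2, 1]

Wx = [1×-1 + 0×0, 0×-1 + -1×0]
   = [-1, 0]
y = Wx + b = [-1 + -1, 0 + 1] = [-2, 1]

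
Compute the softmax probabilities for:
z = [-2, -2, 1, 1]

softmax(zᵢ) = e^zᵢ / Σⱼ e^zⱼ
p = [0.0237, 0.0237, 0.4763, 0.4763]

exp(z) = [0.1353, 0.1353, 2.718, 2.718]
Sum = 5.707
p = [0.0237, 0.0237, 0.4763, 0.4763]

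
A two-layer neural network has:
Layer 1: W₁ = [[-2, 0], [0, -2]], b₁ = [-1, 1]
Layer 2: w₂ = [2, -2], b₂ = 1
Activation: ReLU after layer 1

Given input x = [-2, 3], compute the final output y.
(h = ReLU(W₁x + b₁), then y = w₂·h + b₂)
y = 7

Layer 1 pre-activation: z₁ = [3, -5]
After ReLU: h = [3, 0]
Layer 2 output: y = 2×3 + -2×0 + 1 = 7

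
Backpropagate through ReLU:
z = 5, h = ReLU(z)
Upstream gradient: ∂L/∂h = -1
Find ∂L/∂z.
∂L/∂z = -1

h = ReLU(5) = 5
Since z > 0: ∂h/∂z = 1
∂L/∂z = ∂L/∂h · ∂h/∂z = -1 × 1 = -1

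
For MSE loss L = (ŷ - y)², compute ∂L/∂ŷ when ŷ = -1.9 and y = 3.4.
∂L/∂ŷ = -10.6

∂L/∂ŷ = 2(ŷ - y) = 2(-1.9 - 3.4) = 2(-5.3) = -10.6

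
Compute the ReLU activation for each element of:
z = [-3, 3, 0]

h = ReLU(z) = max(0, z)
h = [0, 3, 0]

ReLU applied element-wise: max(0,-3)=0, max(0,3)=3, max(0,0)=0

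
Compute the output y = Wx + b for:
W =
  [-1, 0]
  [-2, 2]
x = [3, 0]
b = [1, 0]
y = [-2, -6]

Wx = [-1×3 + 0×0, -2×3 + 2×0]
   = [-3, -6]
y = Wx + b = [-3 + 1, -6 + 0] = [-2, -6]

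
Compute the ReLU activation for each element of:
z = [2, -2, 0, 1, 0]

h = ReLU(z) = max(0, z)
h = [2, 0, 0, 1, 0]

ReLU applied element-wise: max(0,2)=2, max(0,-2)=0, max(0,0)=0, max(0,1)=1, max(0,0)=0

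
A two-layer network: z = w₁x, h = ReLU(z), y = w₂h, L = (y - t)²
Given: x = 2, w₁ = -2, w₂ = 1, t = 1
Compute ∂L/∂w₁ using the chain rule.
∂L/∂w₁ = 0

Forward pass:
z = w₁x = -2×2 = -4
h = ReLU(-4) = 0
y = w₂h = 1×0 = 0

Backward pass:
∂L/∂y = 2(y - t) = 2(0 - 1) = -2
∂y/∂h = w₂ = 1
∂h/∂z = 0 (ReLU derivative)
∂z/∂w₁ = x = 2

∂L/∂w₁ = -2 × 1 × 0 × 2 = 0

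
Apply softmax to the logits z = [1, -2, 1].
p = [0.4879, 0.0243, 0.4879]

exp(z) = [2.718, 0.1353, 2.718]
Sum = 5.572
p = [0.4879, 0.0243, 0.4879]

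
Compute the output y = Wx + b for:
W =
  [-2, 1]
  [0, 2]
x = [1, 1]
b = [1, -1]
y = [0, 1]

Wx = [-2×1 + 1×1, 0×1 + 2×1]
   = [-1, 2]
y = Wx + b = [-1 + 1, 2 + -1] = [0, 1]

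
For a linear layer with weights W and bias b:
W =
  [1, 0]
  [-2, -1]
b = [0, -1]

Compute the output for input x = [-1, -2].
y = [-1, 3]

Wx = [1×-1 + 0×-2, -2×-1 + -1×-2]
   = [-1, 4]
y = Wx + b = [-1 + 0, 4 + -1] = [-1, 3]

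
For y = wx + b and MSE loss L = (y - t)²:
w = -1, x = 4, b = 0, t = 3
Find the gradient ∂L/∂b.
∂L/∂b = -14

y = wx + b = (-1)(4) + 0 = -4
∂L/∂y = 2(y - t) = 2(-4 - 3) = -14
∂y/∂b = 1
∂L/∂b = ∂L/∂y · ∂y/∂b = -14 × 1 = -14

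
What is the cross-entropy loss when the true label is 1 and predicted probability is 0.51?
L = 0.6733

L = -1·log(0.51) - 0·log(0.49) = -log(0.51) = 0.6733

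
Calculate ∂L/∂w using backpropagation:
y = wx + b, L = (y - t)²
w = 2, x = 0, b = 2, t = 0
∂L/∂w = 0

y = wx + b = (2)(0) + 2 = 2
∂L/∂y = 2(y - t) = 2(2 - 0) = 4
∂y/∂w = x = 0
∂L/∂w = ∂L/∂y · ∂y/∂w = 4 × 0 = 0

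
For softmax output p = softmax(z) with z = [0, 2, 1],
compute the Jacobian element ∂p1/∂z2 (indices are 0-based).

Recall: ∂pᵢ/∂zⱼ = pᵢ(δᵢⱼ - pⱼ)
∂p1/∂z2 = -0.1628

p = softmax(z) = [0.09003, 0.6652, 0.2447]
p1 = 0.6652, p2 = 0.2447

∂p1/∂z2 = -p1 × p2 = -0.6652 × 0.2447 = -0.1628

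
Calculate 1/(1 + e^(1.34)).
0.2075

sigmoid(-1.34) = 1/(1 + e^(1.34)) = 1/(1 + 3.819) = 0.2075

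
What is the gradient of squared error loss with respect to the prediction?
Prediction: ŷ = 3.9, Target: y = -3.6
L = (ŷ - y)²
∂L/∂ŷ = 15.0

∂L/∂ŷ = 2(ŷ - y) = 2(3.9 - -3.6) = 2(7.5) = 15.0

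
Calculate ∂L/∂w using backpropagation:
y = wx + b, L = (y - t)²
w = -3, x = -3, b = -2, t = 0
∂L/∂w = -42

y = wx + b = (-3)(-3) + -2 = 7
∂L/∂y = 2(y - t) = 2(7 - 0) = 14
∂y/∂w = x = -3
∂L/∂w = ∂L/∂y · ∂y/∂w = 14 × -3 = -42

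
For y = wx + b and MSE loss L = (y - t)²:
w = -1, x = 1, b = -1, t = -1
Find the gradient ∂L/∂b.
∂L/∂b = -2

y = wx + b = (-1)(1) + -1 = -2
∂L/∂y = 2(y - t) = 2(-2 - -1) = -2
∂y/∂b = 1
∂L/∂b = ∂L/∂y · ∂y/∂b = -2 × 1 = -2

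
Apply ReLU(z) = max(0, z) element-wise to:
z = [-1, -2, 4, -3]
h = [0, 0, 4, 0]

ReLU applied element-wise: max(0,-1)=0, max(0,-2)=0, max(0,4)=4, max(0,-3)=0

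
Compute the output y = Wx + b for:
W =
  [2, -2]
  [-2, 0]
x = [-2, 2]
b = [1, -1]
y = [-7, 3]

Wx = [2×-2 + -2×2, -2×-2 + 0×2]
   = [-8, 4]
y = Wx + b = [-8 + 1, 4 + -1] = [-7, 3]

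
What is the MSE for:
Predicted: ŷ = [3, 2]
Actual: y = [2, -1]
MSE = 5

MSE = (1/2)((3-2)² + (2--1)²) = (1/2)(1 + 9) = 5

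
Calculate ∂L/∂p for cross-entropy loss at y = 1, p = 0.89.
∂L/∂p = -1.124

∂L/∂p = -y/p + (1-y)/(1-p) = -1/0.89 + 0 = -1.124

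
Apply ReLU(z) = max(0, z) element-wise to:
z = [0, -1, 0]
h = [0, 0, 0]

ReLU applied element-wise: max(0,0)=0, max(0,-1)=0, max(0,0)=0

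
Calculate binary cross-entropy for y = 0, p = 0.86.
L = 1.966

L = -0·log(0.86) - 1·log(0.14) = -log(0.14) = 1.966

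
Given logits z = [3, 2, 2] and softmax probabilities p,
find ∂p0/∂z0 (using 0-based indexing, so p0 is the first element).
∂p0/∂z0 = 0.2442

p = softmax(z) = [0.5761, 0.2119, 0.2119]
p0 = 0.5761

∂p0/∂z0 = p0(1 - p0) = 0.5761 × (1 - 0.5761) = 0.2442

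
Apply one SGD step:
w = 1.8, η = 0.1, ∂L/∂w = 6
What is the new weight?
w_new = 1.2

w_new = w - η·∂L/∂w = 1.8 - 0.1×(6) = 1.8 - (0.6) = 1.2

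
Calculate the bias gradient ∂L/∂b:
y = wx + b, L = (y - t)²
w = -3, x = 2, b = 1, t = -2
∂L/∂b = -6

y = wx + b = (-3)(2) + 1 = -5
∂L/∂y = 2(y - t) = 2(-5 - -2) = -6
∂y/∂b = 1
∂L/∂b = ∂L/∂y · ∂y/∂b = -6 × 1 = -6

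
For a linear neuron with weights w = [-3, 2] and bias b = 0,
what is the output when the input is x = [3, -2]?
y = -13

y = (-3)(3) + (2)(-2) + 0 = -13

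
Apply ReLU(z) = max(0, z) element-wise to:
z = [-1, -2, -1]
h = [0, 0, 0]

ReLU applied element-wise: max(0,-1)=0, max(0,-2)=0, max(0,-1)=0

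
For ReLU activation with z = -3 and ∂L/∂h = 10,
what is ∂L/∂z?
∂L/∂z = 0

h = ReLU(-3) = 0
Since z < 0: ∂h/∂z = 0
∂L/∂z = ∂L/∂h · ∂h/∂z = 10 × 0 = 0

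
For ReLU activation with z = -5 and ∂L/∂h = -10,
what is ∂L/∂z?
∂L/∂z = 0

h = ReLU(-5) = 0
Since z < 0: ∂h/∂z = 0
∂L/∂z = ∂L/∂h · ∂h/∂z = -10 × 0 = 0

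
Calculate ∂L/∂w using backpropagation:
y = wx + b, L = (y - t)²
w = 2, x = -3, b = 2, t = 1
∂L/∂w = 30

y = wx + b = (2)(-3) + 2 = -4
∂L/∂y = 2(y - t) = 2(-4 - 1) = -10
∂y/∂w = x = -3
∂L/∂w = ∂L/∂y · ∂y/∂w = -10 × -3 = 30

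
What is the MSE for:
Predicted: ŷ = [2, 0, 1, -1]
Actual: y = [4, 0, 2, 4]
MSE = 7.5

MSE = (1/4)((2-4)² + (0-0)² + (1-2)² + (-1-4)²) = (1/4)(4 + 0 + 1 + 25) = 7.5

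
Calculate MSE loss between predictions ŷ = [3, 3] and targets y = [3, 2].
MSE = 0.5

MSE = (1/2)((3-3)² + (3-2)²) = (1/2)(0 + 1) = 0.5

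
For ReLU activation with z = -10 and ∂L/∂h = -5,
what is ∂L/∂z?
∂L/∂z = 0

h = ReLU(-10) = 0
Since z < 0: ∂h/∂z = 0
∂L/∂z = ∂L/∂h · ∂h/∂z = -5 × 0 = 0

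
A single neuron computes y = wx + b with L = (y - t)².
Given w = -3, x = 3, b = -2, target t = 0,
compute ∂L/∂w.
∂L/∂w = -66

y = wx + b = (-3)(3) + -2 = -11
∂L/∂y = 2(y - t) = 2(-11 - 0) = -22
∂y/∂w = x = 3
∂L/∂w = ∂L/∂y · ∂y/∂w = -22 × 3 = -66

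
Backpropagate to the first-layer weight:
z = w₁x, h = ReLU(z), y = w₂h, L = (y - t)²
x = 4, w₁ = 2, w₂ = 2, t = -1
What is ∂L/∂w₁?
∂L/∂w₁ = 272

Forward pass:
z = w₁x = 2×4 = 8
h = ReLU(8) = 8
y = w₂h = 2×8 = 16

Backward pass:
∂L/∂y = 2(y - t) = 2(16 - -1) = 34
∂y/∂h = w₂ = 2
∂h/∂z = 1 (ReLU derivative)
∂z/∂w₁ = x = 4

∂L/∂w₁ = 34 × 2 × 1 × 4 = 272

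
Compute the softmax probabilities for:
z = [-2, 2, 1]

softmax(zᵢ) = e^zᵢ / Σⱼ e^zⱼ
p = [0.0132, 0.7214, 0.2654]

exp(z) = [0.1353, 7.389, 2.718]
Sum = 10.24
p = [0.0132, 0.7214, 0.2654]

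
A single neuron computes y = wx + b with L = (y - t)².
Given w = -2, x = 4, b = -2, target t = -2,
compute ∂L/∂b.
∂L/∂b = -16

y = wx + b = (-2)(4) + -2 = -10
∂L/∂y = 2(y - t) = 2(-10 - -2) = -16
∂y/∂b = 1
∂L/∂b = ∂L/∂y · ∂y/∂b = -16 × 1 = -16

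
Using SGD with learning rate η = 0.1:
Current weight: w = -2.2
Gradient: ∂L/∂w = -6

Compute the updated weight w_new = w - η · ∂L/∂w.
w_new = -1.6

w_new = w - η·∂L/∂w = -2.2 - 0.1×(-6) = -2.2 - (-0.6) = -1.6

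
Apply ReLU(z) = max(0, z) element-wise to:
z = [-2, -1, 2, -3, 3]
h = [0, 0, 2, 0, 3]

ReLU applied element-wise: max(0,-2)=0, max(0,-1)=0, max(0,2)=2, max(0,-3)=0, max(0,3)=3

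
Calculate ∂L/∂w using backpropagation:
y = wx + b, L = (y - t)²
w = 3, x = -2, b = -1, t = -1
∂L/∂w = 24

y = wx + b = (3)(-2) + -1 = -7
∂L/∂y = 2(y - t) = 2(-7 - -1) = -12
∂y/∂w = x = -2
∂L/∂w = ∂L/∂y · ∂y/∂w = -12 × -2 = 24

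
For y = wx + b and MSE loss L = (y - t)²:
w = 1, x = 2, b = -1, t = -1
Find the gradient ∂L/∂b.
∂L/∂b = 4

y = wx + b = (1)(2) + -1 = 1
∂L/∂y = 2(y - t) = 2(1 - -1) = 4
∂y/∂b = 1
∂L/∂b = ∂L/∂y · ∂y/∂b = 4 × 1 = 4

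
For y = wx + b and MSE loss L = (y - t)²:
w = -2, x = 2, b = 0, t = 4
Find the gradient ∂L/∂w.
∂L/∂w = -32

y = wx + b = (-2)(2) + 0 = -4
∂L/∂y = 2(y - t) = 2(-4 - 4) = -16
∂y/∂w = x = 2
∂L/∂w = ∂L/∂y · ∂y/∂w = -16 × 2 = -32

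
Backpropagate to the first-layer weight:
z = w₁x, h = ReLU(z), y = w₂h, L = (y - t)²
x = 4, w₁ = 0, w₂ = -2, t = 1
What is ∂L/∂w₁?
∂L/∂w₁ = 0

Forward pass:
z = w₁x = 0×4 = 0
h = ReLU(0) = 0
y = w₂h = -2×0 = 0

Backward pass:
∂L/∂y = 2(y - t) = 2(0 - 1) = -2
∂y/∂h = w₂ = -2
∂h/∂z = 0 (ReLU derivative)
∂z/∂w₁ = x = 4

∂L/∂w₁ = -2 × -2 × 0 × 4 = 0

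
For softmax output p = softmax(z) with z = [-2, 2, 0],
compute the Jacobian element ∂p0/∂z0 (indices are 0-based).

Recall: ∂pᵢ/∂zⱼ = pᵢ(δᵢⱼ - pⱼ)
∂p0/∂z0 = 0.01562

p = softmax(z) = [0.01588, 0.8668, 0.1173]
p0 = 0.01588

∂p0/∂z0 = p0(1 - p0) = 0.01588 × (1 - 0.01588) = 0.01562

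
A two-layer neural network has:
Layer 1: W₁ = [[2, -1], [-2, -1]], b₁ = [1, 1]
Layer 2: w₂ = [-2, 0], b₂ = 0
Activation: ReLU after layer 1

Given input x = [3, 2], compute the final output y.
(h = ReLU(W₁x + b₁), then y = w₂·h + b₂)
y = -10

Layer 1 pre-activation: z₁ = [5, -7]
After ReLU: h = [5, 0]
Layer 2 output: y = -2×5 + 0×0 + 0 = -10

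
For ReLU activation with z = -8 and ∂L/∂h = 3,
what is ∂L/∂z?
∂L/∂z = 0

h = ReLU(-8) = 0
Since z < 0: ∂h/∂z = 0
∂L/∂z = ∂L/∂h · ∂h/∂z = 3 × 0 = 0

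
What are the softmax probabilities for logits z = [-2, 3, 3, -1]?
p = [0.0033, 0.4938, 0.4938, 0.009]

exp(z) = [0.1353, 20.09, 20.09, 0.3679]
Sum = 40.67
p = [0.0033, 0.4938, 0.4938, 0.009]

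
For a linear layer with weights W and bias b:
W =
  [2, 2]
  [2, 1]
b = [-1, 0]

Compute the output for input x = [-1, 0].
y = [-3, -2]

Wx = [2×-1 + 2×0, 2×-1 + 1×0]
   = [-2, -2]
y = Wx + b = [-2 + -1, -2 + 0] = [-3, -2]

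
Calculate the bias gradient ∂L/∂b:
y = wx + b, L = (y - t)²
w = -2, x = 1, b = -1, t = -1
∂L/∂b = -4

y = wx + b = (-2)(1) + -1 = -3
∂L/∂y = 2(y - t) = 2(-3 - -1) = -4
∂y/∂b = 1
∂L/∂b = ∂L/∂y · ∂y/∂b = -4 × 1 = -4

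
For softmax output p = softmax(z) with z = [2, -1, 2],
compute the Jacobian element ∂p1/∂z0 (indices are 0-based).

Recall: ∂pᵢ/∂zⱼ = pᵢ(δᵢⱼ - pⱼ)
∂p1/∂z0 = -0.01185

p = softmax(z) = [0.4879, 0.02429, 0.4879]
p1 = 0.02429, p0 = 0.4879

∂p1/∂z0 = -p1 × p0 = -0.02429 × 0.4879 = -0.01185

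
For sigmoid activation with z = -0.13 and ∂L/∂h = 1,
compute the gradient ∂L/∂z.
∂L/∂z = 0.2489

σ(-0.13) = 0.4675
σ'(-0.13) = σ(-0.13)(1 - σ(-0.13)) = 0.4675 × 0.5325 = 0.2489
∂L/∂z = ∂L/∂h · σ'(z) = 1 × 0.2489 = 0.2489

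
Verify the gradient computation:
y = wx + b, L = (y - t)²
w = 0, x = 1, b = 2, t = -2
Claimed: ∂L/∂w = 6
Incorrect

y = (0)(1) + 2 = 2
∂L/∂y = 2(y - t) = 2(2 - -2) = 8
∂y/∂w = x = 1
∂L/∂w = 8 × 1 = 8

Claimed value: 6
Incorrect: The correct gradient is 8.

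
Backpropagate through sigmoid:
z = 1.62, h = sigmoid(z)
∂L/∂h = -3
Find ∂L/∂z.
∂L/∂z = -0.4137

σ(1.62) = 0.8348
σ'(1.62) = σ(1.62)(1 - σ(1.62)) = 0.8348 × 0.1652 = 0.1379
∂L/∂z = ∂L/∂h · σ'(z) = -3 × 0.1379 = -0.4137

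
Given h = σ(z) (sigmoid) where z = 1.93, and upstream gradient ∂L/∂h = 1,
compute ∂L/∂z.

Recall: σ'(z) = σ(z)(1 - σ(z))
∂L/∂z = 0.1107

σ(1.93) = 0.8732
σ'(1.93) = σ(1.93)(1 - σ(1.93)) = 0.8732 × 0.1268 = 0.1107
∂L/∂z = ∂L/∂h · σ'(z) = 1 × 0.1107 = 0.1107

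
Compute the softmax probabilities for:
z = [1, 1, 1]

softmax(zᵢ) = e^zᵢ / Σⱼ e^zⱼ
p = [0.3333, 0.3333, 0.3333]

exp(z) = [2.718, 2.718, 2.718]
Sum = 8.155
p = [0.3333, 0.3333, 0.3333]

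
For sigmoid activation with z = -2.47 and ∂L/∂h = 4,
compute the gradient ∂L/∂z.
∂L/∂z = 0.2876

σ(-2.47) = 0.07799
σ'(-2.47) = σ(-2.47)(1 - σ(-2.47)) = 0.07799 × 0.922 = 0.07191
∂L/∂z = ∂L/∂h · σ'(z) = 4 × 0.07191 = 0.2876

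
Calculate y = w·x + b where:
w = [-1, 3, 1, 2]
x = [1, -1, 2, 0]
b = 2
y = 0

y = (-1)(1) + (3)(-1) + (1)(2) + (2)(0) + 2 = 0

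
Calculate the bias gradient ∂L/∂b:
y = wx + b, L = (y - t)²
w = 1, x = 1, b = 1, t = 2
∂L/∂b = 0

y = wx + b = (1)(1) + 1 = 2
∂L/∂y = 2(y - t) = 2(2 - 2) = 0
∂y/∂b = 1
∂L/∂b = ∂L/∂y · ∂y/∂b = 0 × 1 = 0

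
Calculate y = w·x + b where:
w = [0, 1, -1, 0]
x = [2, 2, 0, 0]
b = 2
y = 4

y = (0)(2) + (1)(2) + (-1)(0) + (0)(0) + 2 = 4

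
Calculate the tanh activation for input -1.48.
-0.9015

tanh(-1.48) = (e^(-1.48) - e^(1.48))/(e^(-1.48) + e^(1.48)) = -0.9015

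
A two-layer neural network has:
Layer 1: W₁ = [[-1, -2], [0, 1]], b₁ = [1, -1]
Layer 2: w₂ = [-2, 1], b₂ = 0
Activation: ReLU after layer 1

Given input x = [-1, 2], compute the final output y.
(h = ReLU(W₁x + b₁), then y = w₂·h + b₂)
y = 1

Layer 1 pre-activation: z₁ = [-2, 1]
After ReLU: h = [0, 1]
Layer 2 output: y = -2×0 + 1×1 + 0 = 1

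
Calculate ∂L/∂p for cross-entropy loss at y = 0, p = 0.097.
∂L/∂p = 1.107

∂L/∂p = -y/p + (1-y)/(1-p) = 0 + 1/0.903 = 1.107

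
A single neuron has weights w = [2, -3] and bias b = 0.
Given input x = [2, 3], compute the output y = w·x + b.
y = -5

y = (2)(2) + (-3)(3) + 0 = -5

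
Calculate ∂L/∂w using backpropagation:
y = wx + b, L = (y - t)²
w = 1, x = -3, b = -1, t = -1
∂L/∂w = 18

y = wx + b = (1)(-3) + -1 = -4
∂L/∂y = 2(y - t) = 2(-4 - -1) = -6
∂y/∂w = x = -3
∂L/∂w = ∂L/∂y · ∂y/∂w = -6 × -3 = 18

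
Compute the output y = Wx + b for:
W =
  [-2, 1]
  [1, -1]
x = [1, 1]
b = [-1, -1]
y = [-2, -1]

Wx = [-2×1 + 1×1, 1×1 + -1×1]
   = [-1, 0]
y = Wx + b = [-1 + -1, 0 + -1] = [-2, -1]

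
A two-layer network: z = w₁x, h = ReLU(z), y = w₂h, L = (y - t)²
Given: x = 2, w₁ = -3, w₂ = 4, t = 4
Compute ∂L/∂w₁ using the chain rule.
∂L/∂w₁ = 0

Forward pass:
z = w₁x = -3×2 = -6
h = ReLU(-6) = 0
y = w₂h = 4×0 = 0

Backward pass:
∂L/∂y = 2(y - t) = 2(0 - 4) = -8
∂y/∂h = w₂ = 4
∂h/∂z = 0 (ReLU derivative)
∂z/∂w₁ = x = 2

∂L/∂w₁ = -8 × 4 × 0 × 2 = 0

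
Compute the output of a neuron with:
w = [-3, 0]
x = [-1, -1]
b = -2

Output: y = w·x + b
y = 1

y = (-3)(-1) + (0)(-1) + -2 = 1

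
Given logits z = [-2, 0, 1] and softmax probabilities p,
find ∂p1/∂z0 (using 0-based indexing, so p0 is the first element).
∂p1/∂z0 = -0.009113

p = softmax(z) = [0.03512, 0.2595, 0.7054]
p1 = 0.2595, p0 = 0.03512

∂p1/∂z0 = -p1 × p0 = -0.2595 × 0.03512 = -0.009113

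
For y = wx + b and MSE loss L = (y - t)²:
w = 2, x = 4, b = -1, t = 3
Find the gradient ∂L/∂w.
∂L/∂w = 32

y = wx + b = (2)(4) + -1 = 7
∂L/∂y = 2(y - t) = 2(7 - 3) = 8
∂y/∂w = x = 4
∂L/∂w = ∂L/∂y · ∂y/∂w = 8 × 4 = 32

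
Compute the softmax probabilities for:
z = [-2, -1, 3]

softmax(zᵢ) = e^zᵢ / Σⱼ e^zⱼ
p = [0.0066, 0.0179, 0.9756]

exp(z) = [0.1353, 0.3679, 20.09]
Sum = 20.59
p = [0.0066, 0.0179, 0.9756]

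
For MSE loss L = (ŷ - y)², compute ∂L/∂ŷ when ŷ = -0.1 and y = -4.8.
∂L/∂ŷ = 9.4

∂L/∂ŷ = 2(ŷ - y) = 2(-0.1 - -4.8) = 2(4.7) = 9.4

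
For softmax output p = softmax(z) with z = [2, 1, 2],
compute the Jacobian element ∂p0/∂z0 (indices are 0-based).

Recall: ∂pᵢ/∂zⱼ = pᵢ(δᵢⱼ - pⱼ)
∂p0/∂z0 = 0.244

p = softmax(z) = [0.4223, 0.1554, 0.4223]
p0 = 0.4223

∂p0/∂z0 = p0(1 - p0) = 0.4223 × (1 - 0.4223) = 0.244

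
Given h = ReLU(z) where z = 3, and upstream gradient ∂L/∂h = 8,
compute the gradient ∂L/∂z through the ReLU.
∂L/∂z = 8

h = ReLU(3) = 3
Since z > 0: ∂h/∂z = 1
∂L/∂z = ∂L/∂h · ∂h/∂z = 8 × 1 = 8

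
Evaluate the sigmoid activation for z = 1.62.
0.8348

sigmoid(1.62) = 1/(1 + e^(-1.62)) = 1/(1 + 0.1979) = 0.8348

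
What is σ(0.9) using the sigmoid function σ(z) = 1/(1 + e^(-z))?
0.7109

sigmoid(0.9) = 1/(1 + e^(-0.9)) = 1/(1 + 0.4066) = 0.7109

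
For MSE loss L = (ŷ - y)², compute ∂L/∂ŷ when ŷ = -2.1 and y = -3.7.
∂L/∂ŷ = 3.2

∂L/∂ŷ = 2(ŷ - y) = 2(-2.1 - -3.7) = 2(1.6) = 3.2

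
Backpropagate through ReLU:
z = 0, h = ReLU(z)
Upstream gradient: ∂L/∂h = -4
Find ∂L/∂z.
∂L/∂z = 0

h = ReLU(0) = 0
At z = 0: ∂h/∂z = 0 (by convention)
∂L/∂z = ∂L/∂h · ∂h/∂z = -4 × 0 = 0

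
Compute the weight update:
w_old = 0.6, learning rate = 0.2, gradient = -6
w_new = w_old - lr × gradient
w_new = 1.8

w_new = w - η·∂L/∂w = 0.6 - 0.2×(-6) = 0.6 - (-1.2) = 1.8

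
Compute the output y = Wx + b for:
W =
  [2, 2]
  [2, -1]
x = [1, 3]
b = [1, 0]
y = [9, -1]

Wx = [2×1 + 2×3, 2×1 + -1×3]
   = [8, -1]
y = Wx + b = [8 + 1, -1 + 0] = [9, -1]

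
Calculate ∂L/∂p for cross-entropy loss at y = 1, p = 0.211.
∂L/∂p = -4.739

∂L/∂p = -y/p + (1-y)/(1-p) = -1/0.211 + 0 = -4.739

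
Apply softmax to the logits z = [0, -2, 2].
p = [0.1173, 0.0159, 0.8668]

exp(z) = [1, 0.1353, 7.389]
Sum = 8.524
p = [0.1173, 0.0159, 0.8668]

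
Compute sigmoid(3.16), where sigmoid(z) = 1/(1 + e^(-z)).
0.9593

sigmoid(3.16) = 1/(1 + e^(-3.16)) = 1/(1 + 0.04243) = 0.9593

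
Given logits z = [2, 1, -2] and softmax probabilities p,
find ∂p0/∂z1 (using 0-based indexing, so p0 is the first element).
∂p0/∂z1 = -0.1915

p = softmax(z) = [0.7214, 0.2654, 0.01321]
p0 = 0.7214, p1 = 0.2654

∂p0/∂z1 = -p0 × p1 = -0.7214 × 0.2654 = -0.1915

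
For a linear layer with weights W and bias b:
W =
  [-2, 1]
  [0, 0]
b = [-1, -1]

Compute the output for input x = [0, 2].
y = [1, -1]

Wx = [-2×0 + 1×2, 0×0 + 0×2]
   = [2, 0]
y = Wx + b = [2 + -1, 0 + -1] = [1, -1]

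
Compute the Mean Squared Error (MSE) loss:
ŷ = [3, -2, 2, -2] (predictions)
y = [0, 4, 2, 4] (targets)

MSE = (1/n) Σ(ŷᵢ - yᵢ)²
MSE = 20.25

MSE = (1/4)((3-0)² + (-2-4)² + (2-2)² + (-2-4)²) = (1/4)(9 + 36 + 0 + 36) = 20.25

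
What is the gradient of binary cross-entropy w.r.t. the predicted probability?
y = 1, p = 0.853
∂L/∂p = -1.172

∂L/∂p = -y/p + (1-y)/(1-p) = -1/0.853 + 0 = -1.172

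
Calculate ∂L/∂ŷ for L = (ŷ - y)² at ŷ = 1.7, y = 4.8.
∂L/∂ŷ = -6.2

∂L/∂ŷ = 2(ŷ - y) = 2(1.7 - 4.8) = 2(-3.1) = -6.2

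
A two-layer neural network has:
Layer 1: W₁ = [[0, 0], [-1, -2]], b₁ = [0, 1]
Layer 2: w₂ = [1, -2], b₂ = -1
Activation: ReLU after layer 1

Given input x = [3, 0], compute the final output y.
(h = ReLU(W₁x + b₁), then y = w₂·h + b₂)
y = -1

Layer 1 pre-activation: z₁ = [0, -2]
After ReLU: h = [0, 0]
Layer 2 output: y = 1×0 + -2×0 + -1 = -1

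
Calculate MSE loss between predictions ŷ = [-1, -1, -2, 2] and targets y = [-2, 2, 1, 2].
MSE = 4.75

MSE = (1/4)((-1--2)² + (-1-2)² + (-2-1)² + (2-2)²) = (1/4)(1 + 9 + 9 + 0) = 4.75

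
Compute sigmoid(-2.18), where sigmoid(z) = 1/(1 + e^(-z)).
0.1016

sigmoid(-2.18) = 1/(1 + e^(2.18)) = 1/(1 + 8.846) = 0.1016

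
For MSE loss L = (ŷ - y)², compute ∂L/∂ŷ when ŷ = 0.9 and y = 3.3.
∂L/∂ŷ = -4.8

∂L/∂ŷ = 2(ŷ - y) = 2(0.9 - 3.3) = 2(-2.4) = -4.8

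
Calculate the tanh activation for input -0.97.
-0.7487

tanh(-0.97) = (e^(-0.97) - e^(0.97))/(e^(-0.97) + e^(0.97)) = -0.7487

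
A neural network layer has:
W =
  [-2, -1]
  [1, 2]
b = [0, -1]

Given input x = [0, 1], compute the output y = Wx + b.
y = [-1, 1]

Wx = [-2×0 + -1×1, 1×0 + 2×1]
   = [-1, 2]
y = Wx + b = [-1 + 0, 2 + -1] = [-1, 1]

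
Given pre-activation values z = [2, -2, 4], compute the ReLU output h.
h = [2, 0, 4]

ReLU applied element-wise: max(0,2)=2, max(0,-2)=0, max(0,4)=4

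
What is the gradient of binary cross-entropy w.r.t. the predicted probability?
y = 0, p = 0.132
∂L/∂p = 1.152

∂L/∂p = -y/p + (1-y)/(1-p) = 0 + 1/0.868 = 1.152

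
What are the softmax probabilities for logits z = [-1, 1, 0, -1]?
p = [0.0826, 0.6103, 0.2245, 0.0826]

exp(z) = [0.3679, 2.718, 1, 0.3679]
Sum = 4.454
p = [0.0826, 0.6103, 0.2245, 0.0826]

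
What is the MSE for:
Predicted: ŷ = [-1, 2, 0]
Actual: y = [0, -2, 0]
MSE = 5.667

MSE = (1/3)((-1-0)² + (2--2)² + (0-0)²) = (1/3)(1 + 16 + 0) = 5.667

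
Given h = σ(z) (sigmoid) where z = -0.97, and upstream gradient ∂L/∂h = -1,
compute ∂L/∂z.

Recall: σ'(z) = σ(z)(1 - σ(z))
∂L/∂z = -0.1993

σ(-0.97) = 0.2749
σ'(-0.97) = σ(-0.97)(1 - σ(-0.97)) = 0.2749 × 0.7251 = 0.1993
∂L/∂z = ∂L/∂h · σ'(z) = -1 × 0.1993 = -0.1993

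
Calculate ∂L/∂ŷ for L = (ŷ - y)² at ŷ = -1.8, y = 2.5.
∂L/∂ŷ = -8.6

∂L/∂ŷ = 2(ŷ - y) = 2(-1.8 - 2.5) = 2(-4.3) = -8.6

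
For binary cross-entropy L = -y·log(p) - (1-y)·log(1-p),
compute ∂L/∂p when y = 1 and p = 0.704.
∂L/∂p = -1.42

∂L/∂p = -y/p + (1-y)/(1-p) = -1/0.704 + 0 = -1.42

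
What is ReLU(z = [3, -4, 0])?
h = [3, 0, 0]

ReLU applied element-wise: max(0,3)=3, max(0,-4)=0, max(0,0)=0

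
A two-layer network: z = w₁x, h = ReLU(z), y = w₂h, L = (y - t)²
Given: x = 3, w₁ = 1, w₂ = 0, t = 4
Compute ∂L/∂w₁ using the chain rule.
∂L/∂w₁ = 0

Forward pass:
z = w₁x = 1×3 = 3
h = ReLU(3) = 3
y = w₂h = 0×3 = 0

Backward pass:
∂L/∂y = 2(y - t) = 2(0 - 4) = -8
∂y/∂h = w₂ = 0
∂h/∂z = 1 (ReLU derivative)
∂z/∂w₁ = x = 3

∂L/∂w₁ = -8 × 0 × 1 × 3 = 0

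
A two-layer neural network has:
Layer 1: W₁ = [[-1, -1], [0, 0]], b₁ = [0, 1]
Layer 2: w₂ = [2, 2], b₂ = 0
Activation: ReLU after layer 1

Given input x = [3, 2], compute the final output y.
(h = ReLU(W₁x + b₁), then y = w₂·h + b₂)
y = 2

Layer 1 pre-activation: z₁ = [-5, 1]
After ReLU: h = [0, 1]
Layer 2 output: y = 2×0 + 2×1 + 0 = 2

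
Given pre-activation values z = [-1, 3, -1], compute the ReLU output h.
h = [0, 3, 0]

ReLU applied element-wise: max(0,-1)=0, max(0,3)=3, max(0,-1)=0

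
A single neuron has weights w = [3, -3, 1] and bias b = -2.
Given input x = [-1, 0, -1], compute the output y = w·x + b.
y = -6

y = (3)(-1) + (-3)(0) + (1)(-1) + -2 = -6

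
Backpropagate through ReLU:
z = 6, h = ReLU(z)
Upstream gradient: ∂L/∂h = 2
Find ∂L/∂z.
∂L/∂z = 2

h = ReLU(6) = 6
Since z > 0: ∂h/∂z = 1
∂L/∂z = ∂L/∂h · ∂h/∂z = 2 × 1 = 2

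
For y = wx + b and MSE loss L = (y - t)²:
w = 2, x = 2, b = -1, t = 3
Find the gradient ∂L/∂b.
∂L/∂b = 0

y = wx + b = (2)(2) + -1 = 3
∂L/∂y = 2(y - t) = 2(3 - 3) = 0
∂y/∂b = 1
∂L/∂b = ∂L/∂y · ∂y/∂b = 0 × 1 = 0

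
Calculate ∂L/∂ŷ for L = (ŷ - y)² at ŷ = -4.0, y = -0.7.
∂L/∂ŷ = -6.6

∂L/∂ŷ = 2(ŷ - y) = 2(-4.0 - -0.7) = 2(-3.3) = -6.6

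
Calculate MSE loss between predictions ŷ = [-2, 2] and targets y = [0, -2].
MSE = 10

MSE = (1/2)((-2-0)² + (2--2)²) = (1/2)(4 + 16) = 10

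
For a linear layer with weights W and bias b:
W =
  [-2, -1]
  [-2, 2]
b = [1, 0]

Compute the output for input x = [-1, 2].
y = [1, 6]

Wx = [-2×-1 + -1×2, -2×-1 + 2×2]
   = [0, 6]
y = Wx + b = [0 + 1, 6 + 0] = [1, 6]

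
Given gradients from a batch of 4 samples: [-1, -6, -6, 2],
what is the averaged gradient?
Average gradient = -2.75

Average = (1/4)(-1 + -6 + -6 + 2) = -11/4 = -2.75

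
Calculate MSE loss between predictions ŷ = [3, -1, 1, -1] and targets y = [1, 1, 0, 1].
MSE = 3.25

MSE = (1/4)((3-1)² + (-1-1)² + (1-0)² + (-1-1)²) = (1/4)(4 + 4 + 1 + 4) = 3.25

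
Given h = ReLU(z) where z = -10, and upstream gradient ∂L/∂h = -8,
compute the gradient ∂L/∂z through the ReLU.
∂L/∂z = 0

h = ReLU(-10) = 0
Since z < 0: ∂h/∂z = 0
∂L/∂z = ∂L/∂h · ∂h/∂z = -8 × 0 = 0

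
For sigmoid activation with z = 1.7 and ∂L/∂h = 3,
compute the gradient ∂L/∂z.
∂L/∂z = 0.3918

σ(1.7) = 0.8455
σ'(1.7) = σ(1.7)(1 - σ(1.7)) = 0.8455 × 0.1545 = 0.1306
∂L/∂z = ∂L/∂h · σ'(z) = 3 × 0.1306 = 0.3918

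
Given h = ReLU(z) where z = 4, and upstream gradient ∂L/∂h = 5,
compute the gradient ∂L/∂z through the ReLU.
∂L/∂z = 5

h = ReLU(4) = 4
Since z > 0: ∂h/∂z = 1
∂L/∂z = ∂L/∂h · ∂h/∂z = 5 × 1 = 5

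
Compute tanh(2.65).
0.9901

tanh(2.65) = (e^(2.65) - e^(-2.65))/(e^(2.65) + e^(-2.65)) = 0.9901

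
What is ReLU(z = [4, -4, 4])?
h = [4, 0, 4]

ReLU applied element-wise: max(0,4)=4, max(0,-4)=0, max(0,4)=4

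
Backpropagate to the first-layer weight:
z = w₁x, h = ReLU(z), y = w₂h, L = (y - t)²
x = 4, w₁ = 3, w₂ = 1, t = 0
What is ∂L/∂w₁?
∂L/∂w₁ = 96

Forward pass:
z = w₁x = 3×4 = 12
h = ReLU(12) = 12
y = w₂h = 1×12 = 12

Backward pass:
∂L/∂y = 2(y - t) = 2(12 - 0) = 24
∂y/∂h = w₂ = 1
∂h/∂z = 1 (ReLU derivative)
∂z/∂w₁ = x = 4

∂L/∂w₁ = 24 × 1 × 1 × 4 = 96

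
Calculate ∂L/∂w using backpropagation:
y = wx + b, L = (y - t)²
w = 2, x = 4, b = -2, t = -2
∂L/∂w = 64

y = wx + b = (2)(4) + -2 = 6
∂L/∂y = 2(y - t) = 2(6 - -2) = 16
∂y/∂w = x = 4
∂L/∂w = ∂L/∂y · ∂y/∂w = 16 × 4 = 64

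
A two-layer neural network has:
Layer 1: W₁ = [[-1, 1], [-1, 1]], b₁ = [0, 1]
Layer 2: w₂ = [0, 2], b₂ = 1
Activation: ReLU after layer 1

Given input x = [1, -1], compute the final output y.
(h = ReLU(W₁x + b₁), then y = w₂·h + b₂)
y = 1

Layer 1 pre-activation: z₁ = [-2, -1]
After ReLU: h = [0, 0]
Layer 2 output: y = 0×0 + 2×0 + 1 = 1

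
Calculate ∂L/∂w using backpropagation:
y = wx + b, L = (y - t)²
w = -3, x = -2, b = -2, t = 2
∂L/∂w = -8

y = wx + b = (-3)(-2) + -2 = 4
∂L/∂y = 2(y - t) = 2(4 - 2) = 4
∂y/∂w = x = -2
∂L/∂w = ∂L/∂y · ∂y/∂w = 4 × -2 = -8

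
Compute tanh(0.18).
0.1781

tanh(0.18) = (e^(0.18) - e^(-0.18))/(e^(0.18) + e^(-0.18)) = 0.1781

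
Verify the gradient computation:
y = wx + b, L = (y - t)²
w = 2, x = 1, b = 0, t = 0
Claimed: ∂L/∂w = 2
Incorrect

y = (2)(1) + 0 = 2
∂L/∂y = 2(y - t) = 2(2 - 0) = 4
∂y/∂w = x = 1
∂L/∂w = 4 × 1 = 4

Claimed value: 2
Incorrect: The correct gradient is 4.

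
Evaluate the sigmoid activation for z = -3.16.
0.0407

sigmoid(-3.16) = 1/(1 + e^(3.16)) = 1/(1 + 23.57) = 0.0407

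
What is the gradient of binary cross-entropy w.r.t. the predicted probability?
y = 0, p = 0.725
∂L/∂p = 3.636

∂L/∂p = -y/p + (1-y)/(1-p) = 0 + 1/0.275 = 3.636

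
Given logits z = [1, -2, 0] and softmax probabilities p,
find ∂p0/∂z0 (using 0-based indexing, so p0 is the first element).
∂p0/∂z0 = 0.2078

p = softmax(z) = [0.7054, 0.03512, 0.2595]
p0 = 0.7054

∂p0/∂z0 = p0(1 - p0) = 0.7054 × (1 - 0.7054) = 0.2078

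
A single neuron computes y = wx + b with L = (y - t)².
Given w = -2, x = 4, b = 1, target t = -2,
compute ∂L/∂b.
∂L/∂b = -10

y = wx + b = (-2)(4) + 1 = -7
∂L/∂y = 2(y - t) = 2(-7 - -2) = -10
∂y/∂b = 1
∂L/∂b = ∂L/∂y · ∂y/∂b = -10 × 1 = -10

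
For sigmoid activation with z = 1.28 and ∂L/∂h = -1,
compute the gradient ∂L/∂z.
∂L/∂z = -0.1702

σ(1.28) = 0.7824
σ'(1.28) = σ(1.28)(1 - σ(1.28)) = 0.7824 × 0.2176 = 0.1702
∂L/∂z = ∂L/∂h · σ'(z) = -1 × 0.1702 = -0.1702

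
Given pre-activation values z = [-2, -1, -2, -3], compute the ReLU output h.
h = [0, 0, 0, 0]

ReLU applied element-wise: max(0,-2)=0, max(0,-1)=0, max(0,-2)=0, max(0,-3)=0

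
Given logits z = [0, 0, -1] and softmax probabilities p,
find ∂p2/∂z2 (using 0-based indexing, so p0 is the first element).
∂p2/∂z2 = 0.1312

p = softmax(z) = [0.4223, 0.4223, 0.1554]
p2 = 0.1554

∂p2/∂z2 = p2(1 - p2) = 0.1554 × (1 - 0.1554) = 0.1312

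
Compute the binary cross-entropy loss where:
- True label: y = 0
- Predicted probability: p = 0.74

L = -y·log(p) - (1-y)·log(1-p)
L = 1.347

L = -0·log(0.74) - 1·log(0.26) = -log(0.26) = 1.347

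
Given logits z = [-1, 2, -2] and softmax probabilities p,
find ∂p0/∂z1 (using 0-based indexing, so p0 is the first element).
∂p0/∂z1 = -0.04364

p = softmax(z) = [0.04661, 0.9362, 0.01715]
p0 = 0.04661, p1 = 0.9362

∂p0/∂z1 = -p0 × p1 = -0.04661 × 0.9362 = -0.04364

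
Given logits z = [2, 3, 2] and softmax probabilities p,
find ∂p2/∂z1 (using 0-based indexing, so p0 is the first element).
∂p2/∂z1 = -0.1221

p = softmax(z) = [0.2119, 0.5761, 0.2119]
p2 = 0.2119, p1 = 0.5761

∂p2/∂z1 = -p2 × p1 = -0.2119 × 0.5761 = -0.1221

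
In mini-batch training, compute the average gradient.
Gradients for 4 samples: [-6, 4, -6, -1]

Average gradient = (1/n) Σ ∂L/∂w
Average gradient = -2.25

Average = (1/4)(-6 + 4 + -6 + -1) = -9/4 = -2.25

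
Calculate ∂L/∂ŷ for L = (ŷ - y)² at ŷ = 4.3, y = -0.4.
∂L/∂ŷ = 9.4

∂L/∂ŷ = 2(ŷ - y) = 2(4.3 - -0.4) = 2(4.7) = 9.4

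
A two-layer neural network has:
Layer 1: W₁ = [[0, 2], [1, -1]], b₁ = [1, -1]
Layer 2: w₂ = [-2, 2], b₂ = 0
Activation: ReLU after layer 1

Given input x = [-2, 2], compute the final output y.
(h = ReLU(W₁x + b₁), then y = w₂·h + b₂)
y = -10

Layer 1 pre-activation: z₁ = [5, -5]
After ReLU: h = [5, 0]
Layer 2 output: y = -2×5 + 2×0 + 0 = -10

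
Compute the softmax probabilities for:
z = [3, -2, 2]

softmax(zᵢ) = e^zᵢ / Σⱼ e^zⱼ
p = [0.7275, 0.0049, 0.2676]

exp(z) = [20.09, 0.1353, 7.389]
Sum = 27.61
p = [0.7275, 0.0049, 0.2676]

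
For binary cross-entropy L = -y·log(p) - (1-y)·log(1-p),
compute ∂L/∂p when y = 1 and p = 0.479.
∂L/∂p = -2.088

∂L/∂p = -y/p + (1-y)/(1-p) = -1/0.479 + 0 = -2.088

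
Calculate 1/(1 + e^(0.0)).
0.5

sigmoid(0.0) = 1/(1 + e^(0.0)) = 1/(1 + 1) = 0.5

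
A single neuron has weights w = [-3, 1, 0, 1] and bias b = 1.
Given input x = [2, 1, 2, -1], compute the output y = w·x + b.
y = -5

y = (-3)(2) + (1)(1) + (0)(2) + (1)(-1) + 1 = -5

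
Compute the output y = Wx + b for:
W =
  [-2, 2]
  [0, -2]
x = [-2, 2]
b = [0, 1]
y = [8, -3]

Wx = [-2×-2 + 2×2, 0×-2 + -2×2]
   = [8, -4]
y = Wx + b = [8 + 0, -4 + 1] = [8, -3]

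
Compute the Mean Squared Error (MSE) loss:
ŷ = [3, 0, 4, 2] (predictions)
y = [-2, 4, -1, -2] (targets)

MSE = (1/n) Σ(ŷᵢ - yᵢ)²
MSE = 20.5

MSE = (1/4)((3--2)² + (0-4)² + (4--1)² + (2--2)²) = (1/4)(25 + 16 + 25 + 16) = 20.5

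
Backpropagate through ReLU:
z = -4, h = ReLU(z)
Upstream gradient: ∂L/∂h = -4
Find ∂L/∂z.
∂L/∂z = 0

h = ReLU(-4) = 0
Since z < 0: ∂h/∂z = 0
∂L/∂z = ∂L/∂h · ∂h/∂z = -4 × 0 = 0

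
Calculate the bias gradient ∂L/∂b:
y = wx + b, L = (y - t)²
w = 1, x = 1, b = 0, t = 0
∂L/∂b = 2

y = wx + b = (1)(1) + 0 = 1
∂L/∂y = 2(y - t) = 2(1 - 0) = 2
∂y/∂b = 1
∂L/∂b = ∂L/∂y · ∂y/∂b = 2 × 1 = 2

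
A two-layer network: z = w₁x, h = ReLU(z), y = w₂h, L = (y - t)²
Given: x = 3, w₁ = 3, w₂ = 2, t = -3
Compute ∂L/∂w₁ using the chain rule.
∂L/∂w₁ = 252

Forward pass:
z = w₁x = 3×3 = 9
h = ReLU(9) = 9
y = w₂h = 2×9 = 18

Backward pass:
∂L/∂y = 2(y - t) = 2(18 - -3) = 42
∂y/∂h = w₂ = 2
∂h/∂z = 1 (ReLU derivative)
∂z/∂w₁ = x = 3

∂L/∂w₁ = 42 × 2 × 1 × 3 = 252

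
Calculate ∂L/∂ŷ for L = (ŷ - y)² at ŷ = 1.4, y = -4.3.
∂L/∂ŷ = 11.4

∂L/∂ŷ = 2(ŷ - y) = 2(1.4 - -4.3) = 2(5.7) = 11.4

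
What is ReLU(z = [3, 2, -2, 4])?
h = [3, 2, 0, 4]

ReLU applied element-wise: max(0,3)=3, max(0,2)=2, max(0,-2)=0, max(0,4)=4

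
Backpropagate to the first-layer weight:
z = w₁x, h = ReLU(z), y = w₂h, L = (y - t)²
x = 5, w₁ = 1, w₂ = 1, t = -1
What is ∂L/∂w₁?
∂L/∂w₁ = 60

Forward pass:
z = w₁x = 1×5 = 5
h = ReLU(5) = 5
y = w₂h = 1×5 = 5

Backward pass:
∂L/∂y = 2(y - t) = 2(5 - -1) = 12
∂y/∂h = w₂ = 1
∂h/∂z = 1 (ReLU derivative)
∂z/∂w₁ = x = 5

∂L/∂w₁ = 12 × 1 × 1 × 5 = 60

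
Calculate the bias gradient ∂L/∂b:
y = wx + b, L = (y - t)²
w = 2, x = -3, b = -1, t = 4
∂L/∂b = -22

y = wx + b = (2)(-3) + -1 = -7
∂L/∂y = 2(y - t) = 2(-7 - 4) = -22
∂y/∂b = 1
∂L/∂b = ∂L/∂y · ∂y/∂b = -22 × 1 = -22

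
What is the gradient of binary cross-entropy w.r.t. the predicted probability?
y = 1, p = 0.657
∂L/∂p = -1.522

∂L/∂p = -y/p + (1-y)/(1-p) = -1/0.657 + 0 = -1.522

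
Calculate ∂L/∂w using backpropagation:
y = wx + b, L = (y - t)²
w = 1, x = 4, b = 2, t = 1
∂L/∂w = 40

y = wx + b = (1)(4) + 2 = 6
∂L/∂y = 2(y - t) = 2(6 - 1) = 10
∂y/∂w = x = 4
∂L/∂w = ∂L/∂y · ∂y/∂w = 10 × 4 = 40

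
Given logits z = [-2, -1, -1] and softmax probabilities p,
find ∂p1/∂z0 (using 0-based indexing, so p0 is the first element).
∂p1/∂z0 = -0.06561

p = softmax(z) = [0.1554, 0.4223, 0.4223]
p1 = 0.4223, p0 = 0.1554

∂p1/∂z0 = -p1 × p0 = -0.4223 × 0.1554 = -0.06561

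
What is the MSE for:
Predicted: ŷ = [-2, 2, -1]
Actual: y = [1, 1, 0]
MSE = 3.667

MSE = (1/3)((-2-1)² + (2-1)² + (-1-0)²) = (1/3)(9 + 1 + 1) = 3.667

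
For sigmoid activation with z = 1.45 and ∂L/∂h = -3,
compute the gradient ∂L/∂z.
∂L/∂z = -0.4617

σ(1.45) = 0.81
σ'(1.45) = σ(1.45)(1 - σ(1.45)) = 0.81 × 0.19 = 0.1539
∂L/∂z = ∂L/∂h · σ'(z) = -3 × 0.1539 = -0.4617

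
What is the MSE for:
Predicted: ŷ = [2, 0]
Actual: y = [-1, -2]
MSE = 6.5

MSE = (1/2)((2--1)² + (0--2)²) = (1/2)(9 + 4) = 6.5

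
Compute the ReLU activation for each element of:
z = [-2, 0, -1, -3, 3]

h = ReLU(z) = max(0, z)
h = [0, 0, 0, 0, 3]

ReLU applied element-wise: max(0,-2)=0, max(0,0)=0, max(0,-1)=0, max(0,-3)=0, max(0,3)=3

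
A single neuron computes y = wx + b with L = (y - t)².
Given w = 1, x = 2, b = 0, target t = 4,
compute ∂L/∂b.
∂L/∂b = -4

y = wx + b = (1)(2) + 0 = 2
∂L/∂y = 2(y - t) = 2(2 - 4) = -4
∂y/∂b = 1
∂L/∂b = ∂L/∂y · ∂y/∂b = -4 × 1 = -4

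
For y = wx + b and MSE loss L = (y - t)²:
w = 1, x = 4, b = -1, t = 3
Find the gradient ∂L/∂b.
∂L/∂b = 0

y = wx + b = (1)(4) + -1 = 3
∂L/∂y = 2(y - t) = 2(3 - 3) = 0
∂y/∂b = 1
∂L/∂b = ∂L/∂y · ∂y/∂b = 0 × 1 = 0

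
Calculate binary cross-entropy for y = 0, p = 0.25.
L = 0.2877

L = -0·log(0.25) - 1·log(0.75) = -log(0.75) = 0.2877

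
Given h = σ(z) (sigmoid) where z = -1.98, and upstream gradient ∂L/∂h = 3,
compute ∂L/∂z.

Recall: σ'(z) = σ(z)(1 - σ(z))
∂L/∂z = 0.3198

σ(-1.98) = 0.1213
σ'(-1.98) = σ(-1.98)(1 - σ(-1.98)) = 0.1213 × 0.8787 = 0.1066
∂L/∂z = ∂L/∂h · σ'(z) = 3 × 0.1066 = 0.3198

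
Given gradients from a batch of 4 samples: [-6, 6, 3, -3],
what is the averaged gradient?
Average gradient = 0

Average = (1/4)(-6 + 6 + 3 + -3) = 0/4 = 0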